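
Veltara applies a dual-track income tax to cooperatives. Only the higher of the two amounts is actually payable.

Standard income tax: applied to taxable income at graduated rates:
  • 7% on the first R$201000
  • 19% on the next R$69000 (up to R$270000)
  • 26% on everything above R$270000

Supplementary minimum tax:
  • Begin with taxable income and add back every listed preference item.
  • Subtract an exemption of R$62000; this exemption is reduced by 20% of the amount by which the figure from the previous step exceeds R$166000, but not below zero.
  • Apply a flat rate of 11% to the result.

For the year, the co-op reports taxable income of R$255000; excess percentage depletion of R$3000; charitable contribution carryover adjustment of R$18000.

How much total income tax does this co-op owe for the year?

Standard income tax:
  R$201000 × 7% = R$14070
  R$54000 × 19% = R$10260
  → R$24330

Supplementary minimum tax:
  Adjusted income: R$255000 + R$3000 + R$18000 = R$276000
  Exemption: R$62000 − 20% × (R$276000 − R$166000) = R$62000 − R$22000 = R$40000
  Base: R$276000 − R$40000 = R$236000
  R$236000 × 11% = R$25960

R$25960 > R$24330, so the supplementary minimum tax is the binding amount.

R$25960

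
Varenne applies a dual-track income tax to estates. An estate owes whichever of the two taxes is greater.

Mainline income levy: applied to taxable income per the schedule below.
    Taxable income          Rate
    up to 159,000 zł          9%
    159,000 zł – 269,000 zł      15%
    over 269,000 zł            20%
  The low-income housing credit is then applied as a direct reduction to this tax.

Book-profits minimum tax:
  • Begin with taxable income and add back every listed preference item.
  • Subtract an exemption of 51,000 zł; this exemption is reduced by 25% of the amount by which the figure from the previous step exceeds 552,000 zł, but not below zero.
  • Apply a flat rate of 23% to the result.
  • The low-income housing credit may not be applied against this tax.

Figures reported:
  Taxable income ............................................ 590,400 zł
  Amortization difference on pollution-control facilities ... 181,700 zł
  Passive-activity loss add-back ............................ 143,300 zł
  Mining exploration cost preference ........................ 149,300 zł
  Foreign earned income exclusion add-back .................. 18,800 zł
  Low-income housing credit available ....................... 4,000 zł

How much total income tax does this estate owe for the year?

249,205 zł

Book-profits minimum tax:
  Adjusted income: 590,400 zł + 181,700 zł + 143,300 zł + 149,300 zł + 18,800 zł = 1,083,500 zł
  Exemption: 25% × (1,083,500 zł − 552,000 zł) = 132,875 zł ≥ 51,000 zł, so the exemption is fully phased out
  Base: 1,083,500 zł − 0 zł = 1,083,500 zł
  1,083,500 zł × 23% = 249,205 zł

Mainline income levy:
  159,000 zł × 9% = 14,310 zł
  110,000 zł × 15% = 16,500 zł
  321,400 zł × 20% = 64,280 zł
  → 95,090 zł
  Less low-income housing credit 4,000 zł → 91,090 zł

249,205 zł > 91,090 zł, so the book-profits minimum tax is the binding amount.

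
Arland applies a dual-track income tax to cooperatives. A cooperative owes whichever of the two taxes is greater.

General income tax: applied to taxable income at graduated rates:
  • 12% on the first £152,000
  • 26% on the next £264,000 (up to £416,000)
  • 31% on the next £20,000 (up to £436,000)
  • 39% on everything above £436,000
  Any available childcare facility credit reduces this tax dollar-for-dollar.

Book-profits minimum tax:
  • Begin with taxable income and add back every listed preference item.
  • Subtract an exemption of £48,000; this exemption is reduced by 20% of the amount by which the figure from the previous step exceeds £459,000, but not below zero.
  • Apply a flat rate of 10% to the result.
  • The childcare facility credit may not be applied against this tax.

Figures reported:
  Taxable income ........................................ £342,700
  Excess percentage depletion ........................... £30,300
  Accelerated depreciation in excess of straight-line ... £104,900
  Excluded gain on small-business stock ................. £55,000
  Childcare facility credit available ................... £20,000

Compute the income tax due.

General income tax:
  £152,000 × 12% = £18,240
  £190,700 × 26% = £49,582
  → £67,822
  Less childcare facility credit £20,000 → £47,822

Book-profits minimum tax:
  Adjusted income: £342,700 + £30,300 + £104,900 + £55,000 = £532,900
  Exemption: £48,000 − 20% × (£532,900 − £459,000) = £48,000 − £14,780 = £33,220
  Base: £532,900 − £33,220 = £499,680
  £499,680 × 10% = £49,968

£49,968 > £47,822, so the book-profits minimum tax is the binding amount.

£49,968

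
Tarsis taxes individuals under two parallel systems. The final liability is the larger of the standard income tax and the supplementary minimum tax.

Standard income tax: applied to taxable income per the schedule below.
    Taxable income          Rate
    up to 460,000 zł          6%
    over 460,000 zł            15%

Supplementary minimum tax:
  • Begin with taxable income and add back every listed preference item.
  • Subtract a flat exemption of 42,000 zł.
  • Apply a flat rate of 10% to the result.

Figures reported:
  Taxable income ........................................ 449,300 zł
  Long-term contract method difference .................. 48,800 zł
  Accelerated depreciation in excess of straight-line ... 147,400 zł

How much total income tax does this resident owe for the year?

60,350 zł

Standard income tax:
  449,300 zł × 6% = 26,958 zł

Supplementary minimum tax:
  Adjusted income: 449,300 zł + 48,800 zł + 147,400 zł = 645,500 zł
  Less exemption 42,000 zł → base 603,500 zł
  603,500 zł × 10% = 60,350 zł

60,350 zł > 26,958 zł, so the supplementary minimum tax is the binding amount.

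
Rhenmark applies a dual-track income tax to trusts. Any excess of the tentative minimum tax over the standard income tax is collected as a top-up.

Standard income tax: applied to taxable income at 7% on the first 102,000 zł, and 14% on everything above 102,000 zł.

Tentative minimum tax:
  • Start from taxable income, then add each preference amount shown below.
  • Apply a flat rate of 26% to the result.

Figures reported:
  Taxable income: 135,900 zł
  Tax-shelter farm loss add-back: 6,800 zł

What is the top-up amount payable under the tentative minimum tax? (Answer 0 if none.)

Tentative minimum tax:
  Adjusted income: 135,900 zł + 6,800 zł = 142,700 zł
  142,700 zł × 26% = 37,102 zł

Standard income tax:
  102,000 zł × 7% = 7,140 zł
  33,900 zł × 14% = 4,746 zł
  → 11,886 zł

Excess of tentative minimum tax over standard income tax: 37,102 zł − 11,886 zł = 25,216 zł.

25,216 zł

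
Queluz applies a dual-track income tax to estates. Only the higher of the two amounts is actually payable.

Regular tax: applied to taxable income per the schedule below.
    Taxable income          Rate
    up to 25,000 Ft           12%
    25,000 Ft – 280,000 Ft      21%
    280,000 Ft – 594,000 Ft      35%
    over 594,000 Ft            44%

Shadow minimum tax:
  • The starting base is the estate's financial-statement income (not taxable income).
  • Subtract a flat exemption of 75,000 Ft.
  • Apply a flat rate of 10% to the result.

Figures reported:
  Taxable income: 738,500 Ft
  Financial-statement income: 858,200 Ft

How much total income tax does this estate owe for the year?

Shadow minimum tax:
  Base (financial-statement income): 858,200 Ft
  Less exemption 75,000 Ft → base 783,200 Ft
  783,200 Ft × 10% = 78,320 Ft

Regular tax:
  25,000 Ft × 12% = 3,000 Ft
  255,000 Ft × 21% = 53,550 Ft
  314,000 Ft × 35% = 109,900 Ft
  144,500 Ft × 44% = 63,580 Ft
  → 230,030 Ft

230,030 Ft > 78,320 Ft, so the regular tax governs.

230,030 Ft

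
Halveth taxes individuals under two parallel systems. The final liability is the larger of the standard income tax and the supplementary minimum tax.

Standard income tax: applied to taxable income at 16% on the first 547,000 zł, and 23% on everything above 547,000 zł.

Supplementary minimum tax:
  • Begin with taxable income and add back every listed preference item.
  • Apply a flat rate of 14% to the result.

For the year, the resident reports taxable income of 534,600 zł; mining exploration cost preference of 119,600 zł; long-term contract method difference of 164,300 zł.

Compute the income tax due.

114,590 zł

Supplementary minimum tax:
  Adjusted income: 534,600 zł + 119,600 zł + 164,300 zł = 818,500 zł
  818,500 zł × 14% = 114,590 zł

Standard income tax:
  534,600 zł × 16% = 85,536 zł

114,590 zł > 85,536 zł, so the supplementary minimum tax is the binding amount.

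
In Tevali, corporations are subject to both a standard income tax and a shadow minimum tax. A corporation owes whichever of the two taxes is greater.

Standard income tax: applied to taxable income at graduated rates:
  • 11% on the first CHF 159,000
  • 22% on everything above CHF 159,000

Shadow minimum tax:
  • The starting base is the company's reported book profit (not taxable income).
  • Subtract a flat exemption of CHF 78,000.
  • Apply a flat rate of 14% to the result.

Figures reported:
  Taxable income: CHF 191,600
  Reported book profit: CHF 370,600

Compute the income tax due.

Shadow minimum tax:
  Base (reported book profit): CHF 370,600
  Less exemption CHF 78,000 → base CHF 292,600
  CHF 292,600 × 14% = CHF 40,964

Standard income tax:
  CHF 159,000 × 11% = CHF 17,490
  CHF 32,600 × 22% = CHF 7,172
  → CHF 24,662

CHF 40,964 > CHF 24,662, so the shadow minimum tax is the binding amount.

CHF 40,964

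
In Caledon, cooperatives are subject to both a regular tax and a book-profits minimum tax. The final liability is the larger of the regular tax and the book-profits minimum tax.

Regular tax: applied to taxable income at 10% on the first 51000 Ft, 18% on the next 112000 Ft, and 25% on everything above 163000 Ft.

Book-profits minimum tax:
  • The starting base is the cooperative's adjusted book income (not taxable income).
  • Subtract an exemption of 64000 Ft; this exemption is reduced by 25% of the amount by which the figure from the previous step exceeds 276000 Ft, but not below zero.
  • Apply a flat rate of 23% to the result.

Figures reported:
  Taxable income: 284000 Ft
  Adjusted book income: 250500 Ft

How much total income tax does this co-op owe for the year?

55510 Ft

Book-profits minimum tax:
  Base (adjusted book income): 250500 Ft
  Exemption: 250500 Ft ≤ 276000 Ft, so full 64000 Ft applies
  Base: 250500 Ft − 64000 Ft = 186500 Ft
  186500 Ft × 23% = 42895 Ft

Regular tax:
  51000 Ft × 10% = 5100 Ft
  112000 Ft × 18% = 20160 Ft
  121000 Ft × 25% = 30250 Ft
  → 55510 Ft

55510 Ft > 42895 Ft, so the regular tax governs.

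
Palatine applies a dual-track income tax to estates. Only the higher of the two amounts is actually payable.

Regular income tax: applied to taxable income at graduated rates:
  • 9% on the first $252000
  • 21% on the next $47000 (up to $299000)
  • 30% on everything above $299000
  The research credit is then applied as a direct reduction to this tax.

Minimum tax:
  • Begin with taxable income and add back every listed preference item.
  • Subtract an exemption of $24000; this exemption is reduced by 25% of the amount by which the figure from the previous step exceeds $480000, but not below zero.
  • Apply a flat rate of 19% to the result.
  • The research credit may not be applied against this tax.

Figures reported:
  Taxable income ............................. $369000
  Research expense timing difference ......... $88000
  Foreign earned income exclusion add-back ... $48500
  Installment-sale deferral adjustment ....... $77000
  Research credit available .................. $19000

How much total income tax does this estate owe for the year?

Minimum tax:
  Adjusted income: $369000 + $88000 + $48500 + $77000 = $582500
  Exemption: 25% × ($582500 − $480000) = $25625 ≥ $24000, so the exemption is fully phased out
  Base: $582500 − $0 = $582500
  $582500 × 19% = $110675

Regular income tax:
  $252000 × 9% = $22680
  $47000 × 21% = $9870
  $70000 × 30% = $21000
  → $53550
  Less research credit $19000 → $34550

$110675 > $34550, so the minimum tax is the binding amount.

$110675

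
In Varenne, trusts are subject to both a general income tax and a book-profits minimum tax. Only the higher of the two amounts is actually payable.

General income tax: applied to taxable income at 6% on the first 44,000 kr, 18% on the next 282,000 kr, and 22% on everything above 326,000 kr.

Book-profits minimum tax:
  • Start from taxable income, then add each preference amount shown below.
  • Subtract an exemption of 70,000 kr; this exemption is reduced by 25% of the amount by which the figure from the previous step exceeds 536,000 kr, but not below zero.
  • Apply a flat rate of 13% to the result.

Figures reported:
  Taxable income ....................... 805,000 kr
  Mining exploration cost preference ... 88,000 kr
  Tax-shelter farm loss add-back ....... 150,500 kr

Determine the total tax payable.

158,780 kr

Book-profits minimum tax:
  Adjusted income: 805,000 kr + 88,000 kr + 150,500 kr = 1,043,500 kr
  Exemption: 25% × (1,043,500 kr − 536,000 kr) = 126,875 kr ≥ 70,000 kr, so the exemption is fully phased out
  Base: 1,043,500 kr − 0 kr = 1,043,500 kr
  1,043,500 kr × 13% = 135,655 kr

General income tax:
  44,000 kr × 6% = 2,640 kr
  282,000 kr × 18% = 50,760 kr
  479,000 kr × 22% = 105,380 kr
  → 158,780 kr

158,780 kr > 135,655 kr, so the general income tax governs.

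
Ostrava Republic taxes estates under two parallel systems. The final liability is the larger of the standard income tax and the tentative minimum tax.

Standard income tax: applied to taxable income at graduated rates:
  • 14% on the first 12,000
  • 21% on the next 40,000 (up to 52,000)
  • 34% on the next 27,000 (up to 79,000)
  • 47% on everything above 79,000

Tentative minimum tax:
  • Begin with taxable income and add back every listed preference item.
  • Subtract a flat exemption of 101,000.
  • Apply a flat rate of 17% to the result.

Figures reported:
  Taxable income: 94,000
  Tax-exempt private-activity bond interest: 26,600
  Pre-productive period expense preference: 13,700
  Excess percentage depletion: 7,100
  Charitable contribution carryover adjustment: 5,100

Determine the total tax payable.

26,310

Standard income tax:
  12,000 × 14% = 1,680
  40,000 × 21% = 8,400
  27,000 × 34% = 9,180
  15,000 × 47% = 7,050
  → 26,310

Tentative minimum tax:
  Adjusted income: 94,000 + 26,600 + 13,700 + 7,100 + 5,100 = 146,500
  Less exemption 101,000 → base 45,500
  45,500 × 17% = 7,735

26,310 > 7,735, so the standard income tax governs.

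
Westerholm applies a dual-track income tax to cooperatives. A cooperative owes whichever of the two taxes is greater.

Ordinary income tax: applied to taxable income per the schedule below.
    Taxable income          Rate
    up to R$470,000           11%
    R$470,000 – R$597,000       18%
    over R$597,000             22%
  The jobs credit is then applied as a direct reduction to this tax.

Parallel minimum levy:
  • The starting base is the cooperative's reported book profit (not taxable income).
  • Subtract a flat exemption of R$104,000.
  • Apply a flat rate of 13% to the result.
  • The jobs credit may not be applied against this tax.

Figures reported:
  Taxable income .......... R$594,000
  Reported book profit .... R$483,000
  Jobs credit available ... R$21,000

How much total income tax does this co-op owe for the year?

Parallel minimum levy:
  Base (reported book profit): R$483,000
  Less exemption R$104,000 → base R$379,000
  R$379,000 × 13% = R$49,270

Ordinary income tax:
  R$470,000 × 11% = R$51,700
  R$124,000 × 18% = R$22,320
  → R$74,020
  Less jobs credit R$21,000 → R$53,020

R$53,020 > R$49,270, so the ordinary income tax governs.

R$53,020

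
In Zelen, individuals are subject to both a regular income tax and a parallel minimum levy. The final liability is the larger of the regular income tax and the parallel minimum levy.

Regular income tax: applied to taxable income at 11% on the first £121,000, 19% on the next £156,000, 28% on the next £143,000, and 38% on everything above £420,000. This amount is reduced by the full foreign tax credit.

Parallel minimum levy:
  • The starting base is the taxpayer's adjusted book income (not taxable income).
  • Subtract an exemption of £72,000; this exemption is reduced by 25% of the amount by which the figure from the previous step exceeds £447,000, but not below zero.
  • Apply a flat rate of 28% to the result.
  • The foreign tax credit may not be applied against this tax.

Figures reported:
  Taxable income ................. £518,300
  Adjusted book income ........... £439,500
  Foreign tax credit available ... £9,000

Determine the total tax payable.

£111,344

Parallel minimum levy:
  Base (adjusted book income): £439,500
  Exemption: £439,500 ≤ £447,000, so full £72,000 applies
  Base: £439,500 − £72,000 = £367,500
  £367,500 × 28% = £102,900

Regular income tax:
  £121,000 × 11% = £13,310
  £156,000 × 19% = £29,640
  £143,000 × 28% = £40,040
  £98,300 × 38% = £37,354
  → £120,344
  Less foreign tax credit £9,000 → £111,344

£111,344 > £102,900, so the regular income tax governs.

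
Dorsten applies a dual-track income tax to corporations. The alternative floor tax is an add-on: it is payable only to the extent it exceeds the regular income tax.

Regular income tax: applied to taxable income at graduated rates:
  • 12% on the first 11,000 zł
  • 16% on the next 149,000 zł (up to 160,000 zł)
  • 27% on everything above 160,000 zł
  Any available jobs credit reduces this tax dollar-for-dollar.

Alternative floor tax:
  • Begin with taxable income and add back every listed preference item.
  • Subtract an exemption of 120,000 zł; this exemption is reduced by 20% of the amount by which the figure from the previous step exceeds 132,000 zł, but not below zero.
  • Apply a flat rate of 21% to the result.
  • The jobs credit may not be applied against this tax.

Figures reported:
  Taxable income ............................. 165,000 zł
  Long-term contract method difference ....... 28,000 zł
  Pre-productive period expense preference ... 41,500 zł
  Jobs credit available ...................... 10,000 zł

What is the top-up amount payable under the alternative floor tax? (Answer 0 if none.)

Regular income tax:
  11,000 zł × 12% = 1,320 zł
  149,000 zł × 16% = 23,840 zł
  5,000 zł × 27% = 1,350 zł
  → 26,510 zł
  Less jobs credit 10,000 zł → 16,510 zł

Alternative floor tax:
  Adjusted income: 165,000 zł + 28,000 zł + 41,500 zł = 234,500 zł
  Exemption: 120,000 zł − 20% × (234,500 zł − 132,000 zł) = 120,000 zł − 20,500 zł = 99,500 zł
  Base: 234,500 zł − 99,500 zł = 135,000 zł
  135,000 zł × 21% = 28,350 zł

Excess of alternative floor tax over regular income tax: 28,350 zł − 16,510 zł = 11,840 zł.

11,840 zł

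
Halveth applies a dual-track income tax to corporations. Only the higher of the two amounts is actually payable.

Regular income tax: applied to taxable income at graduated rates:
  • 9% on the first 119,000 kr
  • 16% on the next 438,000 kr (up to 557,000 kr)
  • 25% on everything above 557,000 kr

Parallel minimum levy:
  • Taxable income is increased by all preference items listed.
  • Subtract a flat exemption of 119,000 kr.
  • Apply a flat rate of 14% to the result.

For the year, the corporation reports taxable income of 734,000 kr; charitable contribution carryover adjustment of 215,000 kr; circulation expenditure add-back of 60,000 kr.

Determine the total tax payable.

Parallel minimum levy:
  Adjusted income: 734,000 kr + 215,000 kr + 60,000 kr = 1,009,000 kr
  Less exemption 119,000 kr → base 890,000 kr
  890,000 kr × 14% = 124,600 kr

Regular income tax:
  119,000 kr × 9% = 10,710 kr
  438,000 kr × 16% = 70,080 kr
  177,000 kr × 25% = 44,250 kr
  → 125,040 kr

125,040 kr > 124,600 kr, so the regular income tax governs.

125,040 kr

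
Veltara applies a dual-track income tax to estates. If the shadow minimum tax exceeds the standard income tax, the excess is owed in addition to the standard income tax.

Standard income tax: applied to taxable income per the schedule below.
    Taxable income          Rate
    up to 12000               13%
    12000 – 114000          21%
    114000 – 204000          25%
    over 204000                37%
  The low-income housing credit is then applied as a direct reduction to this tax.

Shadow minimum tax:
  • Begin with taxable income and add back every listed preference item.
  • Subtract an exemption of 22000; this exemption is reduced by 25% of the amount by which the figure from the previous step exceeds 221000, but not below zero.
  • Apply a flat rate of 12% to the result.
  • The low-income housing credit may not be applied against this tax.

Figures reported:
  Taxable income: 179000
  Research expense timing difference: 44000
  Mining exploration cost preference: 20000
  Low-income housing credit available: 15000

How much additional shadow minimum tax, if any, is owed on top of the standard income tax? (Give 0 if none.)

2950

Shadow minimum tax:
  Adjusted income: 179000 + 44000 + 20000 = 243000
  Exemption: 22000 − 25% × (243000 − 221000) = 22000 − 5500 = 16500
  Base: 243000 − 16500 = 226500
  226500 × 12% = 27180

Standard income tax:
  12000 × 13% = 1560
  102000 × 21% = 21420
  65000 × 25% = 16250
  → 39230
  Less low-income housing credit 15000 → 24230

Excess of shadow minimum tax over standard income tax: 27180 − 24230 = 2950.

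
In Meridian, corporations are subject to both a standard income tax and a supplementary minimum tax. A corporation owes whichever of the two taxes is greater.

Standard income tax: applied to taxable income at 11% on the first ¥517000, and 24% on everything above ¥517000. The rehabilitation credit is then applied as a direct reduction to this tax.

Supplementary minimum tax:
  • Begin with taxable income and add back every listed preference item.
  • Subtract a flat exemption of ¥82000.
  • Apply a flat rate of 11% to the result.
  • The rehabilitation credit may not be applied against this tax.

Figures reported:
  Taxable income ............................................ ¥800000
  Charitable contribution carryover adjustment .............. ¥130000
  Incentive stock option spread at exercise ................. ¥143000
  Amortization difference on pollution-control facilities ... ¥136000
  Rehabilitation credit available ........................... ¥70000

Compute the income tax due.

¥123970

Standard income tax:
  ¥517000 × 11% = ¥56870
  ¥283000 × 24% = ¥67920
  → ¥124790
  Less rehabilitation credit ¥70000 → ¥54790

Supplementary minimum tax:
  Adjusted income: ¥800000 + ¥130000 + ¥143000 + ¥136000 = ¥1209000
  Less exemption ¥82000 → base ¥1127000
  ¥1127000 × 11% = ¥123970

¥123970 > ¥54790, so the supplementary minimum tax is the binding amount.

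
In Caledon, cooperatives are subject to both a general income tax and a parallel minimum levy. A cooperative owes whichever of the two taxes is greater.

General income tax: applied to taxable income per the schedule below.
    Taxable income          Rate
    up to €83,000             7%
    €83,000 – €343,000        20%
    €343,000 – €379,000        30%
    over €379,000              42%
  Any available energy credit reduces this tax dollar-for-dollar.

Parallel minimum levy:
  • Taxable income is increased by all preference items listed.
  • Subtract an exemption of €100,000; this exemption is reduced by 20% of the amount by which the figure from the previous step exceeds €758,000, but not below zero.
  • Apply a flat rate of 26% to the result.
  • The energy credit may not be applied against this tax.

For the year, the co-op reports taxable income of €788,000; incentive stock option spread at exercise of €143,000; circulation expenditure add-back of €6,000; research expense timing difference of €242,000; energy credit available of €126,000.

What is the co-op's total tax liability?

€302,432

Parallel minimum levy:
  Adjusted income: €788,000 + €143,000 + €6,000 + €242,000 = €1,179,000
  Exemption: €100,000 − 20% × (€1,179,000 − €758,000) = €100,000 − €84,200 = €15,800
  Base: €1,179,000 − €15,800 = €1,163,200
  €1,163,200 × 26% = €302,432

General income tax:
  €83,000 × 7% = €5,810
  €260,000 × 20% = €52,000
  €36,000 × 30% = €10,800
  €409,000 × 42% = €171,780
  → €240,390
  Less energy credit €126,000 → €114,390

€302,432 > €114,390, so the parallel minimum levy is the binding amount.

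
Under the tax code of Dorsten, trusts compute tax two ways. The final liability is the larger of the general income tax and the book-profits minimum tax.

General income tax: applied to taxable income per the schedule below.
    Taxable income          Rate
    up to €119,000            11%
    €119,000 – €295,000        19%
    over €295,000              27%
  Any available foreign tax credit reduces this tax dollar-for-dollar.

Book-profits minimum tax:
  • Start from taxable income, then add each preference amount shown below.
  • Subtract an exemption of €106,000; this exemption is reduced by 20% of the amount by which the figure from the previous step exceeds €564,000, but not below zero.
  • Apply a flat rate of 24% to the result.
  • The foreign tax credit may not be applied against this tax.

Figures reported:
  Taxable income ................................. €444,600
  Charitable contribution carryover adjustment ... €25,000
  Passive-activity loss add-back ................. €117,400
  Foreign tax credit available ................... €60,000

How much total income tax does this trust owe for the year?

General income tax:
  €119,000 × 11% = €13,090
  €176,000 × 19% = €33,440
  €149,600 × 27% = €40,392
  → €86,922
  Less foreign tax credit €60,000 → €26,922

Book-profits minimum tax:
  Adjusted income: €444,600 + €25,000 + €117,400 = €587,000
  Exemption: €106,000 − 20% × (€587,000 − €564,000) = €106,000 − €4,600 = €101,400
  Base: €587,000 − €101,400 = €485,600
  €485,600 × 24% = €116,544

€116,544 > €26,922, so the book-profits minimum tax is the binding amount.

€116,544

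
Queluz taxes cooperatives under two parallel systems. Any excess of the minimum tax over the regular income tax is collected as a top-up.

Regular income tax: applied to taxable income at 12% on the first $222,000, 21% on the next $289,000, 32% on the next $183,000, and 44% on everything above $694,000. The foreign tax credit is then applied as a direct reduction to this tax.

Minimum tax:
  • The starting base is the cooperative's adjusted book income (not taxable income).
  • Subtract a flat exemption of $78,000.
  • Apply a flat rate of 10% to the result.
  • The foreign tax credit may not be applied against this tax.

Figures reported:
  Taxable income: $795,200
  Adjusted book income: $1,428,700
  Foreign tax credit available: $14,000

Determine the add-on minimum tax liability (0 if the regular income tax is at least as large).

$0

Minimum tax:
  Base (adjusted book income): $1,428,700
  Less exemption $78,000 → base $1,350,700
  $1,350,700 × 10% = $135,070

Regular income tax:
  $222,000 × 12% = $26,640
  $289,000 × 21% = $60,690
  $183,000 × 32% = $58,560
  $101,200 × 44% = $44,528
  → $190,418
  Less foreign tax credit $14,000 → $176,418

$135,070 ≤ $176,418, so no add-on is due.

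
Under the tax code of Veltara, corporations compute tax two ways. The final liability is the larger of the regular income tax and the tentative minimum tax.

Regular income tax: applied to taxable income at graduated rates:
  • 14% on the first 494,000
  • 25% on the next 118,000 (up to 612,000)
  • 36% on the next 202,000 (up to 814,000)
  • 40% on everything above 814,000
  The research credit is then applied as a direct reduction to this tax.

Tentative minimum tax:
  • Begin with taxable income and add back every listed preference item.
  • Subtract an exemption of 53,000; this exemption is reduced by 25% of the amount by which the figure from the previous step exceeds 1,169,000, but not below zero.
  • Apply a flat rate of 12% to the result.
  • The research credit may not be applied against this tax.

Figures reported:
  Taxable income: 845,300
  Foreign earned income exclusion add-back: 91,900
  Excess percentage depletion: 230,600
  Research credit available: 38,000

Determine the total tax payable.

145,900

Tentative minimum tax:
  Adjusted income: 845,300 + 91,900 + 230,600 = 1,167,800
  Exemption: 1,167,800 ≤ 1,169,000, so full 53,000 applies
  Base: 1,167,800 − 53,000 = 1,114,800
  1,114,800 × 12% = 133,776

Regular income tax:
  494,000 × 14% = 69,160
  118,000 × 25% = 29,500
  202,000 × 36% = 72,720
  31,300 × 40% = 12,520
  → 183,900
  Less research credit 38,000 → 145,900

145,900 > 133,776, so the regular income tax governs.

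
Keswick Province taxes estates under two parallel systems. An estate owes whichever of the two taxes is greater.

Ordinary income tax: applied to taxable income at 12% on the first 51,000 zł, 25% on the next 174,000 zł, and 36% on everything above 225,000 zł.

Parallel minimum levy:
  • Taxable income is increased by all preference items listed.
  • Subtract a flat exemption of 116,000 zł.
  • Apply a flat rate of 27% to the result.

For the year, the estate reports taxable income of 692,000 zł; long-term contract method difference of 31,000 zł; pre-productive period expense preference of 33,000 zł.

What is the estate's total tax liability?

Ordinary income tax:
  51,000 zł × 12% = 6,120 zł
  174,000 zł × 25% = 43,500 zł
  467,000 zł × 36% = 168,120 zł
  → 217,740 zł

Parallel minimum levy:
  Adjusted income: 692,000 zł + 31,000 zł + 33,000 zł = 756,000 zł
  Less exemption 116,000 zł → base 640,000 zł
  640,000 zł × 27% = 172,800 zł

217,740 zł > 172,800 zł, so the ordinary income tax governs.

217,740 zł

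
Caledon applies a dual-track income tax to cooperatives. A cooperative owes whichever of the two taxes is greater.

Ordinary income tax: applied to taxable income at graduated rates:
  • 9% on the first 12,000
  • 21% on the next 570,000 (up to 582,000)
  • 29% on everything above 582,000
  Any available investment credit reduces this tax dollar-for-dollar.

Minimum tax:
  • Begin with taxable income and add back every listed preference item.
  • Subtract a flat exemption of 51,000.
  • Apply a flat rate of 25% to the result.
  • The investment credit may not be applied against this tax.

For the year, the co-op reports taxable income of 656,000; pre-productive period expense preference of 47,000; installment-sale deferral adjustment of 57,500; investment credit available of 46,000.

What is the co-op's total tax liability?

177,375

Minimum tax:
  Adjusted income: 656,000 + 47,000 + 57,500 = 760,500
  Less exemption 51,000 → base 709,500
  709,500 × 25% = 177,375

Ordinary income tax:
  12,000 × 9% = 1,080
  570,000 × 21% = 119,700
  74,000 × 29% = 21,460
  → 142,240
  Less investment credit 46,000 → 96,240

177,375 > 96,240, so the minimum tax is the binding amount.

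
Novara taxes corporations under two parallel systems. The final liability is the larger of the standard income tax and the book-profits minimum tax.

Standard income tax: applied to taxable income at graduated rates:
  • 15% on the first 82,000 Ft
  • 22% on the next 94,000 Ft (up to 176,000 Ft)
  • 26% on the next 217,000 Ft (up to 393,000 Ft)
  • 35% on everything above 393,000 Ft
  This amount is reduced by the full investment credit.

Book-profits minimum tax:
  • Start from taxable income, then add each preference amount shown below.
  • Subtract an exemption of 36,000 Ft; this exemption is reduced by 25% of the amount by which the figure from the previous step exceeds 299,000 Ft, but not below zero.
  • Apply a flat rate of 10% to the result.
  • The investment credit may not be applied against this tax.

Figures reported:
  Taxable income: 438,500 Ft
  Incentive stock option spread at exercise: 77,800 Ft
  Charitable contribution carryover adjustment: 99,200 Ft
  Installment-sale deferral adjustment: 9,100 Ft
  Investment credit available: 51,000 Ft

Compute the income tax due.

Standard income tax:
  82,000 Ft × 15% = 12,300 Ft
  94,000 Ft × 22% = 20,680 Ft
  217,000 Ft × 26% = 56,420 Ft
  45,500 Ft × 35% = 15,925 Ft
  → 105,325 Ft
  Less investment credit 51,000 Ft → 54,325 Ft

Book-profits minimum tax:
  Adjusted income: 438,500 Ft + 77,800 Ft + 99,200 Ft + 9,100 Ft = 624,600 Ft
  Exemption: 25% × (624,600 Ft − 299,000 Ft) = 81,400 Ft ≥ 36,000 Ft, so the exemption is fully phased out
  Base: 624,600 Ft − 0 Ft = 624,600 Ft
  624,600 Ft × 10% = 62,460 Ft

62,460 Ft > 54,325 Ft, so the book-profits minimum tax is the binding amount.

62,460 Ft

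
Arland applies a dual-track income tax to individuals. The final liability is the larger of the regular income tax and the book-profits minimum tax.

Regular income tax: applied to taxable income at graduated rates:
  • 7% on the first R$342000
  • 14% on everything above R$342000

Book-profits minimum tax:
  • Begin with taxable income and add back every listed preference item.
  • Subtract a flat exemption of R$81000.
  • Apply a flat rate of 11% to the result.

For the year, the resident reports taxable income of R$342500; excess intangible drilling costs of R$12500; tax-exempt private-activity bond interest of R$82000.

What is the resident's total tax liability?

Book-profits minimum tax:
  Adjusted income: R$342500 + R$12500 + R$82000 = R$437000
  Less exemption R$81000 → base R$356000
  R$356000 × 11% = R$39160

Regular income tax:
  R$342000 × 7% = R$23940
  R$500 × 14% = R$70
  → R$24010

R$39160 > R$24010, so the book-profits minimum tax is the binding amount.

R$39160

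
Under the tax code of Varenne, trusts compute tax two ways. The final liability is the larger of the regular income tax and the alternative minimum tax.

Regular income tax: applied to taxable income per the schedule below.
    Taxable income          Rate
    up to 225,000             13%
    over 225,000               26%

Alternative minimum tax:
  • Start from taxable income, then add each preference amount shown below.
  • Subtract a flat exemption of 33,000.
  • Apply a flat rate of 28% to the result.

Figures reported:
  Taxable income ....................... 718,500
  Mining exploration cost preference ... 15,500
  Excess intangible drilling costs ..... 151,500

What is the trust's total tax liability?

238,700

Alternative minimum tax:
  Adjusted income: 718,500 + 15,500 + 151,500 = 885,500
  Less exemption 33,000 → base 852,500
  852,500 × 28% = 238,700

Regular income tax:
  225,000 × 13% = 29,250
  493,500 × 26% = 128,310
  → 157,560

238,700 > 157,560, so the alternative minimum tax is the binding amount.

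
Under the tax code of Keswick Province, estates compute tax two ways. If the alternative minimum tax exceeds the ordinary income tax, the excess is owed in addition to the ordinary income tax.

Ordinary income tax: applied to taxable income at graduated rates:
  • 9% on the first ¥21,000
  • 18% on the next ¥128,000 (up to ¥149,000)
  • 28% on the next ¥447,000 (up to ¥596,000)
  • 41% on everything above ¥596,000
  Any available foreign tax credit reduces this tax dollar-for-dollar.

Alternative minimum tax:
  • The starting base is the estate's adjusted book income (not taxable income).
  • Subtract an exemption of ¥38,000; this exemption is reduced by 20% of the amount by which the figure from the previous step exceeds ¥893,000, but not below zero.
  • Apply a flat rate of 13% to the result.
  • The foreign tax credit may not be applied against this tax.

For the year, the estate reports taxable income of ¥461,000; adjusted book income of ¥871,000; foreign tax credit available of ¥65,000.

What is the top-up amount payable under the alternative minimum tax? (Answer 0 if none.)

Ordinary income tax:
  ¥21,000 × 9% = ¥1,890
  ¥128,000 × 18% = ¥23,040
  ¥312,000 × 28% = ¥87,360
  → ¥112,290
  Less foreign tax credit ¥65,000 → ¥47,290

Alternative minimum tax:
  Base (adjusted book income): ¥871,000
  Exemption: ¥871,000 ≤ ¥893,000, so full ¥38,000 applies
  Base: ¥871,000 − ¥38,000 = ¥833,000
  ¥833,000 × 13% = ¥108,290

Excess of alternative minimum tax over ordinary income tax: ¥108,290 − ¥47,290 = ¥61,000.

¥61,000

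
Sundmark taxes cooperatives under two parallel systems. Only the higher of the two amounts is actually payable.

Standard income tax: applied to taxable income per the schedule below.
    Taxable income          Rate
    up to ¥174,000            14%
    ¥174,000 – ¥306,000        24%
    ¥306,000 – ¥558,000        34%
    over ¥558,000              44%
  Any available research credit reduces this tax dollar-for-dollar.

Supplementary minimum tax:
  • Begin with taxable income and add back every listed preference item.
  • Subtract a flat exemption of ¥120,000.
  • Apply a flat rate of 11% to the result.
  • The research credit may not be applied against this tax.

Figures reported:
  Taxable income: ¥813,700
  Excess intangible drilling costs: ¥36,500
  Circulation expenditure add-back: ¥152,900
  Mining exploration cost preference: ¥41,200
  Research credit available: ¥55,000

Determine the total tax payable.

Supplementary minimum tax:
  Adjusted income: ¥813,700 + ¥36,500 + ¥152,900 + ¥41,200 = ¥1,044,300
  Less exemption ¥120,000 → base ¥924,300
  ¥924,300 × 11% = ¥101,673

Standard income tax:
  ¥174,000 × 14% = ¥24,360
  ¥132,000 × 24% = ¥31,680
  ¥252,000 × 34% = ¥85,680
  ¥255,700 × 44% = ¥112,508
  → ¥254,228
  Less research credit ¥55,000 → ¥199,228

¥199,228 > ¥101,673, so the standard income tax governs.

¥199,228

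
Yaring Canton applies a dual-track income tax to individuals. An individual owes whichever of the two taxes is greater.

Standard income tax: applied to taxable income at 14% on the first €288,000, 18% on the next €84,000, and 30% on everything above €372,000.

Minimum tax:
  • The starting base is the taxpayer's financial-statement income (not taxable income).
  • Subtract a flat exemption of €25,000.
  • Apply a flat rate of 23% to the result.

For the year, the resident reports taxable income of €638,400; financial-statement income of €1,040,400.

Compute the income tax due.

Standard income tax:
  €288,000 × 14% = €40,320
  €84,000 × 18% = €15,120
  €266,400 × 30% = €79,920
  → €135,360

Minimum tax:
  Base (financial-statement income): €1,040,400
  Less exemption €25,000 → base €1,015,400
  €1,015,400 × 23% = €233,542

€233,542 > €135,360, so the minimum tax is the binding amount.

€233,542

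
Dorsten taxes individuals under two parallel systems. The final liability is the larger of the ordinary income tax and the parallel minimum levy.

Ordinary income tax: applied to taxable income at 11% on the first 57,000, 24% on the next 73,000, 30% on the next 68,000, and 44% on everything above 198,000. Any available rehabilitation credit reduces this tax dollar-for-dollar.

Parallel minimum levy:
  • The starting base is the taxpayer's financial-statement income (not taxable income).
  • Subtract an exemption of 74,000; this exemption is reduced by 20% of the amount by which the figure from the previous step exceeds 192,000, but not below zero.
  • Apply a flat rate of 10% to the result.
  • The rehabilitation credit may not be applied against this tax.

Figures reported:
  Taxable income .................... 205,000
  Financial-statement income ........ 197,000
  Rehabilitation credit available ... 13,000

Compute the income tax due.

34,270

Ordinary income tax:
  57,000 × 11% = 6,270
  73,000 × 24% = 17,520
  68,000 × 30% = 20,400
  7,000 × 44% = 3,080
  → 47,270
  Less rehabilitation credit 13,000 → 34,270

Parallel minimum levy:
  Base (financial-statement income): 197,000
  Exemption: 74,000 − 20% × (197,000 − 192,000) = 74,000 − 1,000 = 73,000
  Base: 197,000 − 73,000 = 124,000
  124,000 × 10% = 12,400

34,270 > 12,400, so the ordinary income tax governs.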